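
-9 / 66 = -3 / 22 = -0.14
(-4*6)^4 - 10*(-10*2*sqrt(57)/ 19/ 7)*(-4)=331776 - 800*sqrt(57)/ 133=331730.59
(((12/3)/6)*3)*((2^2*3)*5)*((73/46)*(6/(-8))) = -3285/23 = -142.83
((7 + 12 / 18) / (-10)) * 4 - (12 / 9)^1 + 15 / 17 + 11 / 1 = 636 / 85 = 7.48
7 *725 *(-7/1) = -35525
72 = 72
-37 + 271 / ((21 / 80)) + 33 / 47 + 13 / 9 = 2953679 / 2961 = 997.53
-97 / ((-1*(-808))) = -0.12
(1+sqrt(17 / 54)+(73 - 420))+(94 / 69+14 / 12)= -47399 / 138+sqrt(102) / 18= -342.91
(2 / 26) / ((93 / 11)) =11 / 1209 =0.01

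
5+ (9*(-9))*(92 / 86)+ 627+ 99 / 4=98057 / 172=570.10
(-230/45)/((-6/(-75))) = -63.89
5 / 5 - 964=-963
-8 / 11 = -0.73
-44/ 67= -0.66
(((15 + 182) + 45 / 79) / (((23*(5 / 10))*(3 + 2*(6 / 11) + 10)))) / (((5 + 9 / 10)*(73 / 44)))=30217088 / 242600389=0.12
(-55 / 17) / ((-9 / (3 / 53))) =55 / 2703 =0.02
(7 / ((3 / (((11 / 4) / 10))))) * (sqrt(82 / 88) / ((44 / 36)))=21 * sqrt(451) / 880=0.51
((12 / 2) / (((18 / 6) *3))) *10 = 20 / 3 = 6.67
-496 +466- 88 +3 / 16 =-1885 / 16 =-117.81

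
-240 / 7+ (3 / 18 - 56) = -3785 / 42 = -90.12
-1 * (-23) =23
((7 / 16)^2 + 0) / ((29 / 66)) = 1617 / 3712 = 0.44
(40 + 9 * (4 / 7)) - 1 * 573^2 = -2297987 / 7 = -328283.86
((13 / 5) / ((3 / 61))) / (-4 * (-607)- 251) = 793 / 32655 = 0.02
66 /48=11 /8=1.38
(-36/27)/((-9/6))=8/9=0.89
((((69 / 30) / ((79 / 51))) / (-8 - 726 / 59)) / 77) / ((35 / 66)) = -207621 / 115936450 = -0.00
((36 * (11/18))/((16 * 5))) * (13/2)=143/80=1.79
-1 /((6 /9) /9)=-27 /2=-13.50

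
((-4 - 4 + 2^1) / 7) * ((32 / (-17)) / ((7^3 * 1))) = 192 / 40817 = 0.00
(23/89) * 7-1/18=2809/1602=1.75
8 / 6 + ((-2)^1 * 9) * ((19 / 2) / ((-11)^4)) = 1.32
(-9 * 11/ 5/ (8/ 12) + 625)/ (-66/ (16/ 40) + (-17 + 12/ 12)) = -5953/ 1810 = -3.29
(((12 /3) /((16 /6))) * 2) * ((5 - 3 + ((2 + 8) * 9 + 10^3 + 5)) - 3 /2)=6573 /2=3286.50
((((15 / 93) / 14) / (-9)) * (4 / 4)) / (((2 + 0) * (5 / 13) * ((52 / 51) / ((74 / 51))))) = -37 / 15624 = -0.00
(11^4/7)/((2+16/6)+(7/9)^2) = 1185921/2989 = 396.76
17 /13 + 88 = 1161 /13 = 89.31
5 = 5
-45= -45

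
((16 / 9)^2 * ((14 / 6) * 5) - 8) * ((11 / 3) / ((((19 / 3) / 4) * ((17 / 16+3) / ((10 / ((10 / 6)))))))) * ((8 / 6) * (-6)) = -790.01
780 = 780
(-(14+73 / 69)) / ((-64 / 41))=42599 / 4416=9.65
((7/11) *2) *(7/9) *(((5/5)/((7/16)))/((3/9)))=224/33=6.79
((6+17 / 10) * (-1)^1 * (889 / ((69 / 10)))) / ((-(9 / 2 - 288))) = -19558 / 5589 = -3.50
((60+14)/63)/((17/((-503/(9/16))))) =-595552/9639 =-61.79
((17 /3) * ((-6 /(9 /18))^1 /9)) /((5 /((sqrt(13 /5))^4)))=-11492 /1125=-10.22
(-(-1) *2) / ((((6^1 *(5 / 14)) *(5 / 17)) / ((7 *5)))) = 1666 / 15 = 111.07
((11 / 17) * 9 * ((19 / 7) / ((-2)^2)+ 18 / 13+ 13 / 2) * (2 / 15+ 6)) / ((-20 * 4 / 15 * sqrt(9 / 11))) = -2365803 * sqrt(11) / 123760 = -63.40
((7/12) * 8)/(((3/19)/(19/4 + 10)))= 7847/18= 435.94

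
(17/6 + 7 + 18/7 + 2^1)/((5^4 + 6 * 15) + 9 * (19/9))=605/30828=0.02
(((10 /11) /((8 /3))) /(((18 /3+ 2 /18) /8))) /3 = 18 /121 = 0.15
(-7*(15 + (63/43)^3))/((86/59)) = -87.14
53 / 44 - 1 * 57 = -2455 / 44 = -55.80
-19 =-19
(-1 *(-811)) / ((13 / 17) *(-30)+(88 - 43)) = 13787 / 375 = 36.77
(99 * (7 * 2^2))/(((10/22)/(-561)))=-17106012/5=-3421202.40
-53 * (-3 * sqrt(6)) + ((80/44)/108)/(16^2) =389.47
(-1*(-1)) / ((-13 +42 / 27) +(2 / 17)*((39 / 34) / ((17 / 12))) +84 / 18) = -44217 / 295481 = -0.15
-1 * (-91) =91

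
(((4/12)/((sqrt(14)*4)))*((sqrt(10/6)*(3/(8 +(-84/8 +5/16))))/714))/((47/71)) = -71*sqrt(210)/12332565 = -0.00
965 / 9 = 107.22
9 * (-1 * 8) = -72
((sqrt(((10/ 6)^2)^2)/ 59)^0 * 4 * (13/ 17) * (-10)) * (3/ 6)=-260/ 17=-15.29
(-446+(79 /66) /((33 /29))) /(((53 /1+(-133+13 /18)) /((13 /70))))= 12598261 /12086690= 1.04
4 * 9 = 36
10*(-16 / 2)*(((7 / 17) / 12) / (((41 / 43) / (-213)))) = 427420 / 697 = 613.23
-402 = -402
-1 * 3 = -3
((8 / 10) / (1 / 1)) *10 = 8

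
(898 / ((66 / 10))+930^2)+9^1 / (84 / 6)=865036.70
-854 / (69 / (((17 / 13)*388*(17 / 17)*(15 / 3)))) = -28164920 / 897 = -31399.02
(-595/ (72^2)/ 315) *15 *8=-85/ 1944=-0.04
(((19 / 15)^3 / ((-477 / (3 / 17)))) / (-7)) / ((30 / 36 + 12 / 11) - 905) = -7942 / 66774574125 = -0.00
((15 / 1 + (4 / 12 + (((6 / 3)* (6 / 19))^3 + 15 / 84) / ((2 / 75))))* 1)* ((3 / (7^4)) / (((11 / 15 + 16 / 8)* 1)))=544073385 / 37811581864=0.01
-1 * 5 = -5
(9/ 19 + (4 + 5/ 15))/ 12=137/ 342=0.40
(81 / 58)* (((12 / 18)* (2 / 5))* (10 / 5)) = 108 / 145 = 0.74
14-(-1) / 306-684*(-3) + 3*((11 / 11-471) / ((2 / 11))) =-1740833 / 306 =-5689.00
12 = 12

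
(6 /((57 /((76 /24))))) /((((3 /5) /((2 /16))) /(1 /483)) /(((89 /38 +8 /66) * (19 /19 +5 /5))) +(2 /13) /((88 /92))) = 2208635 /3119116641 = 0.00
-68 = -68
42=42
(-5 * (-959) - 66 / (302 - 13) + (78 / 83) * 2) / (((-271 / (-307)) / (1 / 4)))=35322582197 / 26001908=1358.46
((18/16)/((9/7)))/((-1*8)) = -7/64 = -0.11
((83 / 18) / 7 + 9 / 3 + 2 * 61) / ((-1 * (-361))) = 15833 / 45486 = 0.35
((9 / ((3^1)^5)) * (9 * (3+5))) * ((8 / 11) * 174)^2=5167104 / 121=42703.34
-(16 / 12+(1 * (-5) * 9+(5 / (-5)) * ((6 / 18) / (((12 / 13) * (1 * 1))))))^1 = 1585 / 36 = 44.03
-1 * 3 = -3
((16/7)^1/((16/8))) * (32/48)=16/21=0.76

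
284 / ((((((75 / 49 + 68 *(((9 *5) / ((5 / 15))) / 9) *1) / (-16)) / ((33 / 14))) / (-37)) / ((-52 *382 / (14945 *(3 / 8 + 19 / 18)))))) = -18627028992 / 51677675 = -360.45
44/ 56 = 11/ 14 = 0.79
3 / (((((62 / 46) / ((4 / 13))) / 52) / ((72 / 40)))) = 9936 / 155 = 64.10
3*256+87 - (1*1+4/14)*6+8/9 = 53435/63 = 848.17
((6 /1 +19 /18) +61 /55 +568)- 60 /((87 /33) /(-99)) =81228287 /28710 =2829.27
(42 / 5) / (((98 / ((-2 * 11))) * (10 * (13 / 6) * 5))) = -198 / 11375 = -0.02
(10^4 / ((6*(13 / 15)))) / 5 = 5000 / 13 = 384.62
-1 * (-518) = 518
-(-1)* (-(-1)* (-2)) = -2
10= 10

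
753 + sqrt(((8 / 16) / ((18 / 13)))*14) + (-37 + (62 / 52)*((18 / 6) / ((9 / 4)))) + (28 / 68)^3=719.91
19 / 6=3.17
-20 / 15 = -4 / 3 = -1.33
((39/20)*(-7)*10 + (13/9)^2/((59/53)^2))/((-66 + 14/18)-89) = 76025911/86969304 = 0.87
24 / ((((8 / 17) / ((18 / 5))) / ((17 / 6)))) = 2601 / 5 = 520.20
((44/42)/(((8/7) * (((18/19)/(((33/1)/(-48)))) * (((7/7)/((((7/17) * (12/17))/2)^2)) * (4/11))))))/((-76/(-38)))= -1239161/64144128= -0.02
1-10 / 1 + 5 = -4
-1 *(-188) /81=188 /81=2.32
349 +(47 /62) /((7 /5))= 151701 /434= 349.54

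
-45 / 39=-15 / 13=-1.15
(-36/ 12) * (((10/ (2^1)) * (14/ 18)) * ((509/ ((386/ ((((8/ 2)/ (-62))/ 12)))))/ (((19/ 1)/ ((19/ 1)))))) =17815/ 215388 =0.08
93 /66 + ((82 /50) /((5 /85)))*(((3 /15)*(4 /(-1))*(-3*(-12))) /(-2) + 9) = 1797953 /2750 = 653.80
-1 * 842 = -842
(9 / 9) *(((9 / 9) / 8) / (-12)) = -1 / 96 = -0.01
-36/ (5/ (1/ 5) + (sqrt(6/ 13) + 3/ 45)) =-1319760/ 918269 + 4050 * sqrt(78)/ 918269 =-1.40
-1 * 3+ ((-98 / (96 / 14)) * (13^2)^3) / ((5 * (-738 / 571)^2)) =-539792204248807 / 65357280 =-8259098.36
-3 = -3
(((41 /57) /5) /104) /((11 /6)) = 41 /54340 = 0.00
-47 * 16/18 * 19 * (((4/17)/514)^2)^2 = -114304/3279221013257289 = -0.00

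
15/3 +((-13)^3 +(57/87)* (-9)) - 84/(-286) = -9113459/4147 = -2197.60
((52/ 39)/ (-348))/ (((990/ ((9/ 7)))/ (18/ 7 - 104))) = 71/ 140679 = 0.00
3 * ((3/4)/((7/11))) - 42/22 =501/308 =1.63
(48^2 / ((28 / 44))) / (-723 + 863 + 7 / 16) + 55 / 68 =9479789 / 356524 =26.59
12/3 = 4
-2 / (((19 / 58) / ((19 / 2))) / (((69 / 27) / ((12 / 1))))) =-667 / 54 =-12.35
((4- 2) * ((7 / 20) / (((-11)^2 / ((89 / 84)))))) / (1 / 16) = 178 / 1815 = 0.10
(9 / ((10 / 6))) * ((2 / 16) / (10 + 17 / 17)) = 0.06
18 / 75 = 6 / 25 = 0.24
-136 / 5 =-27.20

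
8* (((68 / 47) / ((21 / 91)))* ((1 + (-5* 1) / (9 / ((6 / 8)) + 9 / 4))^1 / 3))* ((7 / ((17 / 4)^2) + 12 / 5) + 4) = 73.66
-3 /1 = -3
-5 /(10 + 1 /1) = -5 /11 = -0.45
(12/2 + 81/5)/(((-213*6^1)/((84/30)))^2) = 0.00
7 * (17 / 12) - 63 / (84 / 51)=-85 / 3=-28.33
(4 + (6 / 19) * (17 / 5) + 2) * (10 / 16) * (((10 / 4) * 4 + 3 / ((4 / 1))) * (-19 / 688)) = -21 / 16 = -1.31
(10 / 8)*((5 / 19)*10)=125 / 38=3.29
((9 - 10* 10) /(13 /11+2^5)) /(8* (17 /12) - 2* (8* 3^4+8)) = 3003 /1424230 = 0.00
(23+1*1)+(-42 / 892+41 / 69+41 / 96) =12296897 / 492384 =24.97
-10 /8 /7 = -5 /28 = -0.18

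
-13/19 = -0.68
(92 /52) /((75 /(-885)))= -1357 /65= -20.88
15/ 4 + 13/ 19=337/ 76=4.43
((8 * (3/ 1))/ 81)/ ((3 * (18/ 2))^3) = 8/ 531441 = 0.00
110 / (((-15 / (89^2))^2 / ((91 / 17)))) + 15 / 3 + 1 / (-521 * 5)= 164196039.62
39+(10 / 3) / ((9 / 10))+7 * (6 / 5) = 6899 / 135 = 51.10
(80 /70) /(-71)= -8 /497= -0.02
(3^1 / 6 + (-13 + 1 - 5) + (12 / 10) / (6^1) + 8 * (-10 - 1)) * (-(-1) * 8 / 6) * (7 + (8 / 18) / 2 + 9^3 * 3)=-41194328 / 135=-305143.17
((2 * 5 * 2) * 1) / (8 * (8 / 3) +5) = 60 / 79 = 0.76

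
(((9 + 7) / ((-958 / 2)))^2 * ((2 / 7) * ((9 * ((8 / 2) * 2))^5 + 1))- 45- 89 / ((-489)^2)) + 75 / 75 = 236874974627502685 / 384049129527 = 616783.00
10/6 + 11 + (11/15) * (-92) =-274/5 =-54.80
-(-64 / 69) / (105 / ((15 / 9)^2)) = 320 / 13041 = 0.02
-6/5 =-1.20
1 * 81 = 81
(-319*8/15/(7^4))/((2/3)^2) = -1914/12005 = -0.16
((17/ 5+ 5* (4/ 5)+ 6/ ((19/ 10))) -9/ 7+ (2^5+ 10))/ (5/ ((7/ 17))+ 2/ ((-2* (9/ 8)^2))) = 2761776/ 611515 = 4.52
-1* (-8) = 8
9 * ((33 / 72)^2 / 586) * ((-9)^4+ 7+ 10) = 397969 / 18752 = 21.22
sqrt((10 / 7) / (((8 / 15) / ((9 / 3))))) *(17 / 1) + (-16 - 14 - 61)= -91 + 255 *sqrt(7) / 14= -42.81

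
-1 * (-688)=688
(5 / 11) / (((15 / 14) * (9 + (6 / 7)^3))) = 4802 / 108999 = 0.04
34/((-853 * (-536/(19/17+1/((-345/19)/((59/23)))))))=32927/453493185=0.00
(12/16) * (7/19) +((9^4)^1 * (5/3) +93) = 838149/76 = 11028.28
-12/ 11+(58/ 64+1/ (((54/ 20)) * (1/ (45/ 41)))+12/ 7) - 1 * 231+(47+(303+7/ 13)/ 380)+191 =3643719913/ 374293920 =9.73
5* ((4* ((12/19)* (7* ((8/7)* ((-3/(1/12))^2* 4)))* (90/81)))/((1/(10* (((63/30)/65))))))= 46448640/247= 188051.17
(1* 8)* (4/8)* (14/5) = 56/5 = 11.20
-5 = -5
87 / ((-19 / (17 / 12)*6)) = -493 / 456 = -1.08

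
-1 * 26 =-26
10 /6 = 5 /3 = 1.67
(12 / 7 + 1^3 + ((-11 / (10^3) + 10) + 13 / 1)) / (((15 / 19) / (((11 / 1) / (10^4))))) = 37603907 / 1050000000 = 0.04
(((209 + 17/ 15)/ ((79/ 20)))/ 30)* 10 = 17.73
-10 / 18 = -5 / 9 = -0.56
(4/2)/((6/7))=2.33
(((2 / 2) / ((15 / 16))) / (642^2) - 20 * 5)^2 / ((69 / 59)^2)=83158500295283653696 / 11373675392079225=7311.49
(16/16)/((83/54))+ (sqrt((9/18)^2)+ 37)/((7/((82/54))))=91879/10458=8.79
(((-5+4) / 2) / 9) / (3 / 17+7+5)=-17 / 3726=-0.00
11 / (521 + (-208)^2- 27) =1 / 3978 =0.00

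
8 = 8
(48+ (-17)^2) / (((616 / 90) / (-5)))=-75825 / 308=-246.19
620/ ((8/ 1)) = 155/ 2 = 77.50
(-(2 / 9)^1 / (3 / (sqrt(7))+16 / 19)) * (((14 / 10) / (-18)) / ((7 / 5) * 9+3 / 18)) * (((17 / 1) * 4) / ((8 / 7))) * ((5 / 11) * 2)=-17726240 / 165735207+3007130 * sqrt(7) / 55245069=0.04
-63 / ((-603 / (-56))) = -392 / 67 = -5.85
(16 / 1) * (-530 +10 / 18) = -8471.11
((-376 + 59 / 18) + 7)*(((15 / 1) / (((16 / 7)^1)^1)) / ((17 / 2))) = -230405 / 816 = -282.36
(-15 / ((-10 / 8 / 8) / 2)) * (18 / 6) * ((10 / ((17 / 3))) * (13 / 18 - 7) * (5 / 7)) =-542400 / 119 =-4557.98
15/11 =1.36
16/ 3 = 5.33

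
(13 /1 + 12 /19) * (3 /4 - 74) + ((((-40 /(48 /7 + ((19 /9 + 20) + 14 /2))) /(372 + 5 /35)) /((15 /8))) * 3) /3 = -223978181959 /224311340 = -998.51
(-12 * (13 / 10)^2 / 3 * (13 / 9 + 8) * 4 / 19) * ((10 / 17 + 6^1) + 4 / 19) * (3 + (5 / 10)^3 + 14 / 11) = -7979166 / 19855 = -401.87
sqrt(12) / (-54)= -0.06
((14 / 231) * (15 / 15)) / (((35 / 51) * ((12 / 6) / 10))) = 34 / 77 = 0.44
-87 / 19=-4.58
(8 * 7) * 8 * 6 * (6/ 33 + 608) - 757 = 17974393/ 11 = 1634035.73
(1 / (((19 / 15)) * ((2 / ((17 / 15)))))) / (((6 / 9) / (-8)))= -102 / 19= -5.37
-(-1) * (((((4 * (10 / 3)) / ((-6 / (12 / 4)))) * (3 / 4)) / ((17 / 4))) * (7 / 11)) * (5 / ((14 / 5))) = -250 / 187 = -1.34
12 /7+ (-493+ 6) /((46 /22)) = -37223 /161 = -231.20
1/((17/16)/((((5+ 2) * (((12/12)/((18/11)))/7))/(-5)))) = -88/765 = -0.12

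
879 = 879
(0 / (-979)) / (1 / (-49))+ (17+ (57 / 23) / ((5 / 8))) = 2411 / 115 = 20.97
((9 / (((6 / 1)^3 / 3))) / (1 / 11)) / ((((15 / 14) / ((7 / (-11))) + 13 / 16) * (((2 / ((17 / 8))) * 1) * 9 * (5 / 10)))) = -9163 / 24588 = -0.37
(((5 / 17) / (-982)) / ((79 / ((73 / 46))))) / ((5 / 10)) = -365 / 30332998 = -0.00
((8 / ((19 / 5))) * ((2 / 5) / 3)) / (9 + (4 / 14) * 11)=112 / 4845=0.02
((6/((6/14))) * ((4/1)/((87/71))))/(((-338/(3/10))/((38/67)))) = -37772/1641835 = -0.02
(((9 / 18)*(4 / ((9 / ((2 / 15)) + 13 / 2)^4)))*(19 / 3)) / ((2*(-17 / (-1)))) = 0.00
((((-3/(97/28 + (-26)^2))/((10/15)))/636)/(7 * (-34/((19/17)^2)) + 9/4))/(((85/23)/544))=11159232/1370711963375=0.00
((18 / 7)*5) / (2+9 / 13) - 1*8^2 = -2902 / 49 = -59.22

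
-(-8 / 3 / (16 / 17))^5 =1419857 / 7776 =182.59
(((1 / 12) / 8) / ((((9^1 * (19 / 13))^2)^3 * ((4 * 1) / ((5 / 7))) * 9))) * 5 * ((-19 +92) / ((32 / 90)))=44044632125 / 1075290748794759168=0.00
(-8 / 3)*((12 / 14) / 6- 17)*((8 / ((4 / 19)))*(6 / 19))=3776 / 7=539.43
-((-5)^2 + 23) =-48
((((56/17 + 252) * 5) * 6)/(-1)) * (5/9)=-217000/51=-4254.90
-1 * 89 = -89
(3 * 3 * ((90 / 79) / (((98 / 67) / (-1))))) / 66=-0.11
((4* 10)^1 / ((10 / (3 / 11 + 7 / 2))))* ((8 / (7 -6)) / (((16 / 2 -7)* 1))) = 120.73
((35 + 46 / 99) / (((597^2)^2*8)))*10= 0.00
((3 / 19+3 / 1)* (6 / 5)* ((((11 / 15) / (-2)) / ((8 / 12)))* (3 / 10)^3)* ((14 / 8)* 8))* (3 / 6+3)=-130977 / 47500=-2.76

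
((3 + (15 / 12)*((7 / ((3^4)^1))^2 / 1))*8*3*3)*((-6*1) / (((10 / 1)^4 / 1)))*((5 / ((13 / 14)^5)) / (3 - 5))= 5309465756 / 11278024875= 0.47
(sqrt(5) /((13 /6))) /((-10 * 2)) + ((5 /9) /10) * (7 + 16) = 23 /18 - 3 * sqrt(5) /130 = 1.23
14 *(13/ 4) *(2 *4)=364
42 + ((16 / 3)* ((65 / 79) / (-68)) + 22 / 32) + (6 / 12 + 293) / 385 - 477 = -10761727001 / 24818640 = -433.61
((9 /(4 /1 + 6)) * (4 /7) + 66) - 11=1943 /35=55.51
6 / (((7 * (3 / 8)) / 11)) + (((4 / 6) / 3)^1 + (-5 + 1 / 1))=1346 / 63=21.37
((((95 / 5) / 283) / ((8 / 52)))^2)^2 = 3722098081 / 102627966736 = 0.04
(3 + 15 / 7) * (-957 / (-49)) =34452 / 343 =100.44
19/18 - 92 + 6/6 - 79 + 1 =-3023/18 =-167.94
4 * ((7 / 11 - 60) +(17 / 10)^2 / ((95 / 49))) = -6047729 / 26125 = -231.49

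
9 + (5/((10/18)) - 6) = 12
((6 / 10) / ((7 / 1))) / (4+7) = 3 / 385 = 0.01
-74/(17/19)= -1406/17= -82.71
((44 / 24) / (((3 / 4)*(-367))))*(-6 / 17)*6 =88 / 6239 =0.01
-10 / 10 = -1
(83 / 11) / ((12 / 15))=415 / 44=9.43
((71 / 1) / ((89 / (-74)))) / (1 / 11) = -57794 / 89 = -649.37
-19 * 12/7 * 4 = -912/7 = -130.29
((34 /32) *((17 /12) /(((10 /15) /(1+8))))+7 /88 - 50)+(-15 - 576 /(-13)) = -5353 /18304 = -0.29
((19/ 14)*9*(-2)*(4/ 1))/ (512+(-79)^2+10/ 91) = -8892/ 614533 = -0.01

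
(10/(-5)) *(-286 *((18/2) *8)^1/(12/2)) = 6864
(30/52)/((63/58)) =145/273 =0.53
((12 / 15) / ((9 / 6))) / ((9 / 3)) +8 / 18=28 / 45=0.62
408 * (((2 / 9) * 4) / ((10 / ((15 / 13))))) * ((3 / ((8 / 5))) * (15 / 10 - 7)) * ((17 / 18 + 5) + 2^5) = -638605 / 39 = -16374.49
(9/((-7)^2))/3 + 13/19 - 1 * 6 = -4892/931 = -5.25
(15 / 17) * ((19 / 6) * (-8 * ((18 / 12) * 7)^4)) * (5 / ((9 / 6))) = -30792825 / 34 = -905671.32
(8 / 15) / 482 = 4 / 3615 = 0.00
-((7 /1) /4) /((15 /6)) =-7 /10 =-0.70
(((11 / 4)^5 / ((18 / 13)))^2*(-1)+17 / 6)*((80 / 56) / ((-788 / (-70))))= -109561554120025 / 66928508928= -1636.99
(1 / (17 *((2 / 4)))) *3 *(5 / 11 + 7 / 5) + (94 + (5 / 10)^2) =20879 / 220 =94.90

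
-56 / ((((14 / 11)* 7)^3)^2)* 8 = -1771561 / 1977326743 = -0.00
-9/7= -1.29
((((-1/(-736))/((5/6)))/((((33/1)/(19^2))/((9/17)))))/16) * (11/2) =3249/1000960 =0.00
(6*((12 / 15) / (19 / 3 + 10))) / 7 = 72 / 1715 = 0.04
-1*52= -52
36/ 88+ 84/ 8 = 120/ 11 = 10.91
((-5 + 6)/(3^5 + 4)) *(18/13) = 18/3211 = 0.01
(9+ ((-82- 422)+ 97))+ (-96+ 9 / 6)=-492.50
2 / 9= 0.22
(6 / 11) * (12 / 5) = 72 / 55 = 1.31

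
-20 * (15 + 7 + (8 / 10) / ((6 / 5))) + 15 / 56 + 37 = -69899 / 168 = -416.07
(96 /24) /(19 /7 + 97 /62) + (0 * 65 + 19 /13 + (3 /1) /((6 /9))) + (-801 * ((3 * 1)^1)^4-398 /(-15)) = -5218283981 /80470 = -64847.57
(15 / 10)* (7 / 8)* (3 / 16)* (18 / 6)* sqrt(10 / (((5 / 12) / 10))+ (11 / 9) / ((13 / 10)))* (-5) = -315* sqrt(366470) / 3328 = -57.30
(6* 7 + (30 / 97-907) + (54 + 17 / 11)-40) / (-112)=64717 / 8536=7.58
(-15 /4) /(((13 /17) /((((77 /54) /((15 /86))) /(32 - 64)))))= 56287 /44928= 1.25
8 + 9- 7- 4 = 6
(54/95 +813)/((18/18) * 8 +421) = 25763/13585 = 1.90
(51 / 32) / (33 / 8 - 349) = -0.00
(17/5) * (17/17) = 17/5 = 3.40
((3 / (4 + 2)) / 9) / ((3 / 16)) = 8 / 27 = 0.30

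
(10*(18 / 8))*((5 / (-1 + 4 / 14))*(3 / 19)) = -945 / 38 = -24.87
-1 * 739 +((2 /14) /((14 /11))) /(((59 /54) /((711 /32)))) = -68155201 /92512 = -736.72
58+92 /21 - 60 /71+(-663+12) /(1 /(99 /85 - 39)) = 3129380206 /126735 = 24692.31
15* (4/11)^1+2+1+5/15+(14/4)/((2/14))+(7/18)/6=39623/1188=33.35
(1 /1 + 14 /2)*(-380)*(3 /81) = -3040 /27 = -112.59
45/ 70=9/ 14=0.64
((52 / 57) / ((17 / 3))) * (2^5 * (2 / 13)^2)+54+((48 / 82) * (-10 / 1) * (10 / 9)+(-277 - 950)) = -609123745 / 516477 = -1179.38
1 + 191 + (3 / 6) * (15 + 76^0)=200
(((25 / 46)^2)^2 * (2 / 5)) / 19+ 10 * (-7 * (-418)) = 1244598522445 / 42535832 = 29260.00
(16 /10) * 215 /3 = 344 /3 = 114.67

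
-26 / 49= -0.53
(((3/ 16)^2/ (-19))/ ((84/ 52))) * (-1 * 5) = 195/ 34048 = 0.01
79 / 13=6.08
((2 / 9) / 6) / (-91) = -1 / 2457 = -0.00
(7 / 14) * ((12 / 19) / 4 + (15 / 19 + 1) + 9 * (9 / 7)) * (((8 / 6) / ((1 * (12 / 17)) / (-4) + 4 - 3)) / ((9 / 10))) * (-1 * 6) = -611320 / 8379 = -72.96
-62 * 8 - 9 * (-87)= 287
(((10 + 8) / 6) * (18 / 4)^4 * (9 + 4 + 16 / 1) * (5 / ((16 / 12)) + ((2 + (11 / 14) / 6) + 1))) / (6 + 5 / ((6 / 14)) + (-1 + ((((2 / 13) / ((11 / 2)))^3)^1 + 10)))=482386611439161 / 52401832448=9205.53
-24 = -24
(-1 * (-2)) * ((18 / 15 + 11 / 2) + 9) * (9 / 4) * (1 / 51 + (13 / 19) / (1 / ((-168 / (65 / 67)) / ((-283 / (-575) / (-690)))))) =21454685368167 / 1828180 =11735543.20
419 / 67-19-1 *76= -5946 / 67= -88.75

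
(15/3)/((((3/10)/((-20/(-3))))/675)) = 75000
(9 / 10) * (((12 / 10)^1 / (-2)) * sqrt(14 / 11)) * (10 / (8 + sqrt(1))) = -3 * sqrt(154) / 55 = -0.68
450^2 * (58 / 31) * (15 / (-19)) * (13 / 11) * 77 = -16031925000 / 589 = -27218887.95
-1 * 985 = -985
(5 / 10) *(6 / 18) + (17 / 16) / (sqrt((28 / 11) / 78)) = 1 / 6 + 17 *sqrt(6006) / 224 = 6.05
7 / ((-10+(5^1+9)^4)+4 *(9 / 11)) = 0.00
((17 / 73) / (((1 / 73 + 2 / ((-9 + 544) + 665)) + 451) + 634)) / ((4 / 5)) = 12750 / 47523673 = 0.00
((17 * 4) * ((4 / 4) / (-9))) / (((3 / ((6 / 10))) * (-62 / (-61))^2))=-63257 / 43245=-1.46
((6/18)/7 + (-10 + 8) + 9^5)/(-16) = -309997/84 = -3690.44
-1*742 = -742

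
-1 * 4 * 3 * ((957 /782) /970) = -2871 /189635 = -0.02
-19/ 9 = -2.11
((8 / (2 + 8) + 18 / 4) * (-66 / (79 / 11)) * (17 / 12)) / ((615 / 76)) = -2071399 / 242925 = -8.53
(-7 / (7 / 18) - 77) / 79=-95 / 79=-1.20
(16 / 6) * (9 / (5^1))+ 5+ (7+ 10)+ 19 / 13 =1837 / 65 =28.26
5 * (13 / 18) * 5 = 325 / 18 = 18.06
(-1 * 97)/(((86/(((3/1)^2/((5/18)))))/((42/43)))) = -329994/9245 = -35.69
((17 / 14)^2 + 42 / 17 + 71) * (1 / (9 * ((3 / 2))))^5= 665912 / 3984213177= 0.00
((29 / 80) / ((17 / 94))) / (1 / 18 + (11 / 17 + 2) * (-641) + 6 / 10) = -12267 / 10380188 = -0.00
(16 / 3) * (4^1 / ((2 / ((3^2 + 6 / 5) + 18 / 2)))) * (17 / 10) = 8704 / 25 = 348.16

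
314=314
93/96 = 31/32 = 0.97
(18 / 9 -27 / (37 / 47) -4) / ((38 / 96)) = -64464 / 703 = -91.70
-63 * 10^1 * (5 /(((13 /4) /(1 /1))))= -12600 /13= -969.23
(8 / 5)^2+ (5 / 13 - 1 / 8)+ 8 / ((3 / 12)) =90531 / 2600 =34.82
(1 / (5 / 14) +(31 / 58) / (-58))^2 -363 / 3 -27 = -39667577719 / 282912400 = -140.21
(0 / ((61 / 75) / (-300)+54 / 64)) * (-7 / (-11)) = 0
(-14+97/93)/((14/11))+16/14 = -1681/186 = -9.04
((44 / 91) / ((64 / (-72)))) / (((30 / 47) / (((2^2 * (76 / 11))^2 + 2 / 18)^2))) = -6504794155315 / 13081068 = -497267.82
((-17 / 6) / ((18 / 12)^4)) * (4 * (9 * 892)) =-485248 / 27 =-17972.15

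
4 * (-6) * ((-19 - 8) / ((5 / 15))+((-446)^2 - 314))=-4764504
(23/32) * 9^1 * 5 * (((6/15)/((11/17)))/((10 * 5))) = 3519/8800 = 0.40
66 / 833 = 0.08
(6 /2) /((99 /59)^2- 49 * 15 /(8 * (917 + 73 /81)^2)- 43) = -92364951468000 /1237214325541627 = -0.07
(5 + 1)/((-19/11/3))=-198/19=-10.42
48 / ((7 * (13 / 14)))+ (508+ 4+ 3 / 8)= 54055 / 104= 519.76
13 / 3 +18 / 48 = 113 / 24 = 4.71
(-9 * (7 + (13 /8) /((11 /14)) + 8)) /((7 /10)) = -33795 /154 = -219.45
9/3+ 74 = 77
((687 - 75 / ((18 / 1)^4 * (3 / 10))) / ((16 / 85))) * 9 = 3065026135 / 93312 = 32847.07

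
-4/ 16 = -1/ 4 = -0.25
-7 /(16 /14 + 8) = -49 /64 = -0.77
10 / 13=0.77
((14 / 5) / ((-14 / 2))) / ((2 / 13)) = -13 / 5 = -2.60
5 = 5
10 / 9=1.11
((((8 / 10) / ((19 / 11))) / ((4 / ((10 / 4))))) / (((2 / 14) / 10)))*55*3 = 63525 / 19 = 3343.42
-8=-8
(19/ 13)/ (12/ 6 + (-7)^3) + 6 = 26579/ 4433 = 6.00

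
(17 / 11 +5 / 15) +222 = 7388 / 33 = 223.88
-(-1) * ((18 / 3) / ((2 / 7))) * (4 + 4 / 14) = 90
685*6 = 4110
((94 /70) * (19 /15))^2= 797449 /275625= 2.89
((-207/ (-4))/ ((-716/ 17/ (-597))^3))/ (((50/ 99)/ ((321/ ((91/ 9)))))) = 61890335851239207873/ 6680522867200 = 9264295.19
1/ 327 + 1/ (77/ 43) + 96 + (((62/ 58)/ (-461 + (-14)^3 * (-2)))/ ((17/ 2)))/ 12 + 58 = 1753609629461/ 11345707758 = 154.56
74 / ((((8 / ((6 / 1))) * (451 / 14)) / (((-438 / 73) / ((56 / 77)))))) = -2331 / 164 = -14.21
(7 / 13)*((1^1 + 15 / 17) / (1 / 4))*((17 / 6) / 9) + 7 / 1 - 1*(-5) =4660 / 351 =13.28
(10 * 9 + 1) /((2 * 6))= 91 /12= 7.58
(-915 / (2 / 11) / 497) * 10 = -101.26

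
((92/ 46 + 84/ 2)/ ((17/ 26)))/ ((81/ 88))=100672/ 1377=73.11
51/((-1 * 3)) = -17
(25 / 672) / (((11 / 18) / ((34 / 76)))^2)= 195075 / 9784544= 0.02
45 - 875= -830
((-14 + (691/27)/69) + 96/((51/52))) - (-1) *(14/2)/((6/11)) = 97.09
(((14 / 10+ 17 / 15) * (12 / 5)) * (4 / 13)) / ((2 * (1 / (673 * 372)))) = 76108224 / 325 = 234179.15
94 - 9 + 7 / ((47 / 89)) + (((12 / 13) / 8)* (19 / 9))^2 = 28112879 / 285948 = 98.31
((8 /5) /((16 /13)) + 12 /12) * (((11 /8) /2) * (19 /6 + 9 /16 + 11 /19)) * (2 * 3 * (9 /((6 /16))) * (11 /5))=32803221 /15200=2158.11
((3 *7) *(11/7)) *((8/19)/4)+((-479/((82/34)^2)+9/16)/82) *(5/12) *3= 373266743/167615872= 2.23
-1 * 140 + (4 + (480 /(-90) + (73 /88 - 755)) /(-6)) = -14915 /1584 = -9.42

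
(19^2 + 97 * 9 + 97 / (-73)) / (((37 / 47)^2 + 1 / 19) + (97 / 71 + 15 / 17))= 4558549845045 / 10801870882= 422.01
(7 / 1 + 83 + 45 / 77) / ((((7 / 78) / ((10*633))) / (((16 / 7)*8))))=440811072000 / 3773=116833043.20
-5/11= -0.45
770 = 770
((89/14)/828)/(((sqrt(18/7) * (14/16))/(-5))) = -445 * sqrt(14)/60858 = -0.03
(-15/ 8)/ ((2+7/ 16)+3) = -10/ 29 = -0.34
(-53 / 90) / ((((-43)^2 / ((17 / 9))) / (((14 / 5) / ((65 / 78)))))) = -12614 / 6240375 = -0.00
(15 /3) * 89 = 445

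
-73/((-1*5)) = 73/5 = 14.60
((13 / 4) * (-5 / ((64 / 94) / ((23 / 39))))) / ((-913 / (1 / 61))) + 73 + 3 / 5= 7870116241 / 106930560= 73.60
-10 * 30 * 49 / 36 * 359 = -439775 / 3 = -146591.67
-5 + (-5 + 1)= -9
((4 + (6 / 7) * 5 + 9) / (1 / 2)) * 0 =0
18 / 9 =2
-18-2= -20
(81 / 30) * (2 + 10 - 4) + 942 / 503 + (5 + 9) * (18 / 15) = 101286 / 2515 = 40.27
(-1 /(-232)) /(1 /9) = 9 /232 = 0.04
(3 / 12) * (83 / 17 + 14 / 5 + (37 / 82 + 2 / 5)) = 59479 / 27880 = 2.13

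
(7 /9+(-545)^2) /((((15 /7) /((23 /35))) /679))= 41747864144 /675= 61848687.62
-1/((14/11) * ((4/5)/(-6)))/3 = 55/28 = 1.96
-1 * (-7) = 7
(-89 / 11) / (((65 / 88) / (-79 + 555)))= -338912 / 65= -5214.03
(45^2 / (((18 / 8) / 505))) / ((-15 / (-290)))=8787000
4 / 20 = 1 / 5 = 0.20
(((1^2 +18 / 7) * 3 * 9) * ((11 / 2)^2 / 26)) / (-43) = -81675 / 31304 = -2.61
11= 11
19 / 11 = 1.73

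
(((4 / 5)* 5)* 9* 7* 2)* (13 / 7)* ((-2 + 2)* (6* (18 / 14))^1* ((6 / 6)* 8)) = 0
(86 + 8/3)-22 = 200/3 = 66.67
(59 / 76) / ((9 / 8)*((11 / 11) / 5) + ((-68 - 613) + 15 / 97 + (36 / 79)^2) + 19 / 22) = -3928896730 / 3439165011523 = -0.00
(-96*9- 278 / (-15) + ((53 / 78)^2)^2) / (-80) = 156435527659 / 14806022400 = 10.57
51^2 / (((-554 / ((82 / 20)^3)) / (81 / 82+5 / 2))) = -1128.59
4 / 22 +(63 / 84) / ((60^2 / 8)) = 1211 / 6600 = 0.18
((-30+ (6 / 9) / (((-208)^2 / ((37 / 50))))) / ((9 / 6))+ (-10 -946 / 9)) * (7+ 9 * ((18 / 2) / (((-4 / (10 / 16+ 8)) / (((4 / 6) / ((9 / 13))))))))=1695983315777 / 77875200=21778.22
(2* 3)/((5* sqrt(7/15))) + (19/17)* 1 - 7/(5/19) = -2166/85 + 6* sqrt(105)/35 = -23.73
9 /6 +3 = 4.50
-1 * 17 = -17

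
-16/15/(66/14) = -112/495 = -0.23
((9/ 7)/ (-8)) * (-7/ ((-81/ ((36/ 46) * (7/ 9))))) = -7/ 828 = -0.01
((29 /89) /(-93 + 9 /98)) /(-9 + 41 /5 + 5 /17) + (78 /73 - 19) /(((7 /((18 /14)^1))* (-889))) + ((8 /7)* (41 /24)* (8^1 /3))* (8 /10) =198295734584501 /47487830396895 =4.18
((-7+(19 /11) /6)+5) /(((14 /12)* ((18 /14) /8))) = -904 /99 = -9.13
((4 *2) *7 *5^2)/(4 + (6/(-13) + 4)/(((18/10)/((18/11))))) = 25025/129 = 193.99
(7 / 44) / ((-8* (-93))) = 7 / 32736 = 0.00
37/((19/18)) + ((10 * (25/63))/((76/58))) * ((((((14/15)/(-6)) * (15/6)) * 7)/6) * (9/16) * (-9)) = 153247/3648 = 42.01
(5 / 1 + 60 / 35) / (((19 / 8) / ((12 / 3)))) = 1504 / 133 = 11.31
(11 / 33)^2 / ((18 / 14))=7 / 81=0.09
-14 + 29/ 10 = -11.10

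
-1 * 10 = -10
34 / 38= 0.89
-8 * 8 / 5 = -64 / 5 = -12.80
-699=-699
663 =663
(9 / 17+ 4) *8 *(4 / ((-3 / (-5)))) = 12320 / 51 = 241.57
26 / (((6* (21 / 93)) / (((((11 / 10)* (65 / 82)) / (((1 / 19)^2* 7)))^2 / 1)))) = 1073968453987 / 27675984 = 38805.07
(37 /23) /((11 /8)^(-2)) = 4477 /1472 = 3.04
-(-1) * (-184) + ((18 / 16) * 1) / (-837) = -136897 / 744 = -184.00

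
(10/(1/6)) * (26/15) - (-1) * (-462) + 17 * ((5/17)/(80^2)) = -458239/1280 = -358.00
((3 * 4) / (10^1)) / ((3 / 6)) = 12 / 5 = 2.40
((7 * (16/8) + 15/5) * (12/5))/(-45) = -68/75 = -0.91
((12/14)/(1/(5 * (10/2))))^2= 22500/49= 459.18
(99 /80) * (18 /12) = 297 /160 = 1.86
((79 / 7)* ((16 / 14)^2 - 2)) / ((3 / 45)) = -40290 / 343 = -117.46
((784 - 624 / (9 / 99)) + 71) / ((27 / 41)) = -82123 / 9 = -9124.78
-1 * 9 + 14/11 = -85/11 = -7.73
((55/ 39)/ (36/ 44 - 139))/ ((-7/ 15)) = 605/ 27664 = 0.02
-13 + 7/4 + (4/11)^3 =-59639/5324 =-11.20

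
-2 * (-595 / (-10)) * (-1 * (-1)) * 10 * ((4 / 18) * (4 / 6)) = -4760 / 27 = -176.30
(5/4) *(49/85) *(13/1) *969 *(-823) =-29882307/4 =-7470576.75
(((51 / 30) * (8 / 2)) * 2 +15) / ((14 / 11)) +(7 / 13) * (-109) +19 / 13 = -34.76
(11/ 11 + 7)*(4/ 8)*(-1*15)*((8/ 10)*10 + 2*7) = -1320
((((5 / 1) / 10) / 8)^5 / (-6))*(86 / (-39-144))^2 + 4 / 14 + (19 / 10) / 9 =915936052021 / 1843577487360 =0.50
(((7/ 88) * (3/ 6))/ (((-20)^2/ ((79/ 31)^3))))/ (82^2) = 3451273/ 14102153753600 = 0.00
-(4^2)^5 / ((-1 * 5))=1048576 / 5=209715.20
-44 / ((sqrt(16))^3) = -0.69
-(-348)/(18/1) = 58/3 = 19.33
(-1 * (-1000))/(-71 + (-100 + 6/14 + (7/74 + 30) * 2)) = -259000/28589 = -9.06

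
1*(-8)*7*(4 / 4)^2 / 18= -28 / 9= -3.11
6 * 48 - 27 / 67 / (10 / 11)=192663 / 670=287.56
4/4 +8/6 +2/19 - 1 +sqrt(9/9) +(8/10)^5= 492743/178125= 2.77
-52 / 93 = -0.56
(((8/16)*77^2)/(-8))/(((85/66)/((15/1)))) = -586971/136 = -4315.96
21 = 21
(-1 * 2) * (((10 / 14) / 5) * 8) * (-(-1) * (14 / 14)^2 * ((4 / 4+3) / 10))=-32 / 35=-0.91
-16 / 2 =-8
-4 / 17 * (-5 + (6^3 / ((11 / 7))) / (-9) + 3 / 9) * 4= 18.77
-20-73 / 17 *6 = -45.76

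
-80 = -80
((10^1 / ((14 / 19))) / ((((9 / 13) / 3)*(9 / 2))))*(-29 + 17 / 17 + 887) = 2121730 / 189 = 11226.08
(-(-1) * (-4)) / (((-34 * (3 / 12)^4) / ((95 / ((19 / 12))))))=30720 / 17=1807.06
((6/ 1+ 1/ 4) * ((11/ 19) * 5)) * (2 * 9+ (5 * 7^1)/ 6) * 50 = 4915625/ 228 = 21559.76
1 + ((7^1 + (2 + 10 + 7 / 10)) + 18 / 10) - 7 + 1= 33 / 2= 16.50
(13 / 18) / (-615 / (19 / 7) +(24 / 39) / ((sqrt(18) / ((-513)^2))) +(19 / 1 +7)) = 159082573 / 1600090861690062 +1189309446 * sqrt(2) / 88893936760559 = 0.00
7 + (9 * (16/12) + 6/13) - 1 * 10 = 123/13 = 9.46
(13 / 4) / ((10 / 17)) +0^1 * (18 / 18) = 221 / 40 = 5.52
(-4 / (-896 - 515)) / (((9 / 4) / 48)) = 256 / 4233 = 0.06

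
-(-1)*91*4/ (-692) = -91/ 173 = -0.53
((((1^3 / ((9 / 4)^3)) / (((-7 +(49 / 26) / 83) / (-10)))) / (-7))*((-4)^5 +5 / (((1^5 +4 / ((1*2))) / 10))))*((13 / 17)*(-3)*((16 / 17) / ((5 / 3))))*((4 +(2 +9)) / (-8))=108517360640 / 2467285191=43.98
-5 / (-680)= 1 / 136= 0.01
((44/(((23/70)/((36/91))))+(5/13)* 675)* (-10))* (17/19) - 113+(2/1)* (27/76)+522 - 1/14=-94933232/39767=-2387.24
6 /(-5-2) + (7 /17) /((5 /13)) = 0.21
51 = 51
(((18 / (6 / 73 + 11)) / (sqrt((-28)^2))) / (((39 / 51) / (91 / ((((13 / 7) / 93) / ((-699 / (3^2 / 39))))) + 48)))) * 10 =-770834398725 / 73619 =-10470590.46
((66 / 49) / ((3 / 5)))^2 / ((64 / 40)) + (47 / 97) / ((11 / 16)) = 19749479 / 5123734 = 3.85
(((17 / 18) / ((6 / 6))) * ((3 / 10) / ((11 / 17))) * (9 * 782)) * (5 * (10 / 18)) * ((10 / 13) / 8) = 2824975 / 3432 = 823.13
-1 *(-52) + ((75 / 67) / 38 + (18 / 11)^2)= 16853411 / 308066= 54.71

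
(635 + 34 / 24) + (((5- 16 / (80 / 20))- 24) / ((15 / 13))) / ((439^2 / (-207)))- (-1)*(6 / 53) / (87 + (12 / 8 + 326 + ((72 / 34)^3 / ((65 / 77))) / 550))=2581597856001462545957 / 4056320389893223260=636.44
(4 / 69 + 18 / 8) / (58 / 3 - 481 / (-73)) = 6643 / 74612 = 0.09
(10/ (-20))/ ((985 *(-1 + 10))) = -1/ 17730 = -0.00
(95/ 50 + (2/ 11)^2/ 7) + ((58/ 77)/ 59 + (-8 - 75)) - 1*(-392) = 155374797/ 499730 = 310.92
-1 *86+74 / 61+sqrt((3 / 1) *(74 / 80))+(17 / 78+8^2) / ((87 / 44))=-10826518 / 206973+sqrt(1110) / 20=-50.64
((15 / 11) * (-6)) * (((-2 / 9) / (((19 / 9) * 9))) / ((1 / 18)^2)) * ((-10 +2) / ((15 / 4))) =-13824 / 209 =-66.14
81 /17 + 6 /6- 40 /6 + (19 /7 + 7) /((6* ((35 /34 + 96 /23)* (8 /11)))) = -459149 /968422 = -0.47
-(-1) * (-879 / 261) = -293 / 87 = -3.37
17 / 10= 1.70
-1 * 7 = -7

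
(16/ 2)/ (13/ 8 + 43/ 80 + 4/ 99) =63360/ 17447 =3.63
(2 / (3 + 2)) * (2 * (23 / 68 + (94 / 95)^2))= 808423 / 767125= 1.05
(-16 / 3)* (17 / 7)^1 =-272 / 21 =-12.95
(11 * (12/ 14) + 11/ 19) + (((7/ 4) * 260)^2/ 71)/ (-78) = -1551019/ 56658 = -27.38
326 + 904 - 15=1215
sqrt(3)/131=0.01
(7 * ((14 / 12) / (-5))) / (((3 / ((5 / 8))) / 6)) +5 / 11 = -419 / 264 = -1.59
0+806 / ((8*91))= 31 / 28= 1.11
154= 154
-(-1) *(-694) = -694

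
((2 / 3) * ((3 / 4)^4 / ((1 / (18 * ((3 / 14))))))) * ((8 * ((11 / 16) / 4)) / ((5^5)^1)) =8019 / 22400000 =0.00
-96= -96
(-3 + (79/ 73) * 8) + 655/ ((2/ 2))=660.66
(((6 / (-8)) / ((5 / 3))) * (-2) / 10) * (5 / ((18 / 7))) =7 / 40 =0.18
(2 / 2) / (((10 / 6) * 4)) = 3 / 20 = 0.15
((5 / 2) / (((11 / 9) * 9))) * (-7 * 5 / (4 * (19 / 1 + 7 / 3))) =-525 / 5632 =-0.09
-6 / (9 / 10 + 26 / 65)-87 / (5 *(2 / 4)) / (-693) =-68546 / 15015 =-4.57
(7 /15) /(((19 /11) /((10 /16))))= 77 /456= 0.17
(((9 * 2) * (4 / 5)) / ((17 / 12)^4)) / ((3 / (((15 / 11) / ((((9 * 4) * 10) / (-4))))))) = -82944 / 4593655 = -0.02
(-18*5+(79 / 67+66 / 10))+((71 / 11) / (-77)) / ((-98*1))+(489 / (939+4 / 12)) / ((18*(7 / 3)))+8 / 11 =-6384814561647 / 78360154180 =-81.48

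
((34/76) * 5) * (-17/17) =-85/38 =-2.24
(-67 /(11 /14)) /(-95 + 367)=-469 /1496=-0.31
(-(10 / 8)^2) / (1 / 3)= -75 / 16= -4.69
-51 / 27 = -17 / 9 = -1.89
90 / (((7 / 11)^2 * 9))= 1210 / 49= 24.69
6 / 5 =1.20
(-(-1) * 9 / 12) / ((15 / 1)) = 0.05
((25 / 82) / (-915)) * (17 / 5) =-17 / 15006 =-0.00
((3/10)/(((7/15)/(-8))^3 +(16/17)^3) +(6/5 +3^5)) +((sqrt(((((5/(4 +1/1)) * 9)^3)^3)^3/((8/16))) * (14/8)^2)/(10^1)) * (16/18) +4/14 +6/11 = 668528303603417/2724338093785 +41517141862707 * sqrt(2)/20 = 2935705254905.79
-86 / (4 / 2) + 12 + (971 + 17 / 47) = 44197 / 47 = 940.36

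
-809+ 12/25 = -20213/25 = -808.52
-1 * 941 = -941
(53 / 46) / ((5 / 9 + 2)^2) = 4293 / 24334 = 0.18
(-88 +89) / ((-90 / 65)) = -13 / 18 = -0.72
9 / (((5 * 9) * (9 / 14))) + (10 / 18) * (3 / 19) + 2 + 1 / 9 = 2146 / 855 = 2.51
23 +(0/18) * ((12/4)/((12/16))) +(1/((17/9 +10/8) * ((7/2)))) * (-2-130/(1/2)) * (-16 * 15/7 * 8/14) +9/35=95054318/193795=490.49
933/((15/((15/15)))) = 311/5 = 62.20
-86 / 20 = -43 / 10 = -4.30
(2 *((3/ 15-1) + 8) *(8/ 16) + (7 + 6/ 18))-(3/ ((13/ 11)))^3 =-60109/ 32955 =-1.82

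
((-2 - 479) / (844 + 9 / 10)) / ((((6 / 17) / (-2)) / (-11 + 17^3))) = 7859540 / 497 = 15813.96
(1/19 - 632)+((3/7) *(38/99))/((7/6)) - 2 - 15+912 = 2695366/10241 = 263.19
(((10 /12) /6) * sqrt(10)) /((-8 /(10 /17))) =-25 * sqrt(10) /2448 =-0.03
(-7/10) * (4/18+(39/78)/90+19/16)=-7133/7200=-0.99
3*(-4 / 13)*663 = -612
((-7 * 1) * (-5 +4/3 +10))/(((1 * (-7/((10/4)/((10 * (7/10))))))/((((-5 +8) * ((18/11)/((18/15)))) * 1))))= 9.25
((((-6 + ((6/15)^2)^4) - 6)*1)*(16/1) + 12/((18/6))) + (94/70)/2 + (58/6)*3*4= -390020781/5468750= -71.32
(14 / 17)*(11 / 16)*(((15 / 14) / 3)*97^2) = 517495 / 272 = 1902.56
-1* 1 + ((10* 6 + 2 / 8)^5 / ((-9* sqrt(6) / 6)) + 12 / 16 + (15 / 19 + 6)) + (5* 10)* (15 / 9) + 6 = 21859 / 228 - 812990017201* sqrt(6) / 9216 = -216081795.20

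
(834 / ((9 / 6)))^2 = 309136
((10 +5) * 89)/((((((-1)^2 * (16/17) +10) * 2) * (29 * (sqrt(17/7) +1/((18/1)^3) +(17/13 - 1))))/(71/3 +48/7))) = -8412926919462/993167643799 +27326784084912 * sqrt(119)/6952173506593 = 34.41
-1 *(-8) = 8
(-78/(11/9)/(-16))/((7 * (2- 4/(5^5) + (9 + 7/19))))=20840625/415753184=0.05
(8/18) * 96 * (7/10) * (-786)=-117376/5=-23475.20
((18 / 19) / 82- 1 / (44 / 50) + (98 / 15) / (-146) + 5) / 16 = 71882473 / 300257760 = 0.24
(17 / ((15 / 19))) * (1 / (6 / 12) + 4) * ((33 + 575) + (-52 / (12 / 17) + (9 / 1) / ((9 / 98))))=1225462 / 15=81697.47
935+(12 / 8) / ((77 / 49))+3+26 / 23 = 475683 / 506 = 940.08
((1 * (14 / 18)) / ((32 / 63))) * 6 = 147 / 16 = 9.19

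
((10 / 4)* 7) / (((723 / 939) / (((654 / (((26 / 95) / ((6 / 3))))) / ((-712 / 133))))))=-45262170975 / 2230696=-20290.60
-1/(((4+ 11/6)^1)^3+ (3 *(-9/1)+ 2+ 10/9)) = -216/37715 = -0.01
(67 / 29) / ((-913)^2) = 67 / 24173501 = 0.00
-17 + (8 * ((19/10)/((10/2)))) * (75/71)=-979/71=-13.79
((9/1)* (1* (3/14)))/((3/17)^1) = 153/14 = 10.93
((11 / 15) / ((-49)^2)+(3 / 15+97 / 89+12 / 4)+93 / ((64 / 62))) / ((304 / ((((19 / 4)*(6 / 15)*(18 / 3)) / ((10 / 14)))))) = 9681028997 / 1953728000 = 4.96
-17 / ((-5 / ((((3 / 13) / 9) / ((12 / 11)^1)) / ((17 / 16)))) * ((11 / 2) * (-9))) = -8 / 5265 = -0.00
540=540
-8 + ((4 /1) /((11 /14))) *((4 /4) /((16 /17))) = -57 /22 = -2.59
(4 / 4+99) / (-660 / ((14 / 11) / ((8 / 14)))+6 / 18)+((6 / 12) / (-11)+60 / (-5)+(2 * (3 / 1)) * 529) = 3026432293 / 957242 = 3161.62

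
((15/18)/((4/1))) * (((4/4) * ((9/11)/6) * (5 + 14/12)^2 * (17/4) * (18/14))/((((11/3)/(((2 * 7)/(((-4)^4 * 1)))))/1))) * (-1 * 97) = -33862215/3964928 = -8.54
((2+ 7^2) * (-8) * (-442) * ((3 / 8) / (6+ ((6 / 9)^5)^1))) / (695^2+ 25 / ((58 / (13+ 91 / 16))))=282406176 / 12368508625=0.02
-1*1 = -1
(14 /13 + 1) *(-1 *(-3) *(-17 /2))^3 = -34438.24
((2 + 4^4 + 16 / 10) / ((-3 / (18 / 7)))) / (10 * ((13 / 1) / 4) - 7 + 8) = -15576 / 2345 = -6.64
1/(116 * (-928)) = -1/107648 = -0.00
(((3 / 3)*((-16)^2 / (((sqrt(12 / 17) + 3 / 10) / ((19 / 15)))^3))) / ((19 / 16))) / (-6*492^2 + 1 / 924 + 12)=146359358193664 / 171138363254322369 - 685033644359680*sqrt(51) / 4620735807866703963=-0.00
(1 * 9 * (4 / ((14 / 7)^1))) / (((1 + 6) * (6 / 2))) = 6 / 7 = 0.86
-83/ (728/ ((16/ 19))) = -0.10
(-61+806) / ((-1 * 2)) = -745 / 2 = -372.50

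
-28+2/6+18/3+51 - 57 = -83/3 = -27.67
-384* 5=-1920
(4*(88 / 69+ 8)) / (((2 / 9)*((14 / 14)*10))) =384 / 23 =16.70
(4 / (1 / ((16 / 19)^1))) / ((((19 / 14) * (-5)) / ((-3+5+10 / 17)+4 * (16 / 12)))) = -361984 / 92055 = -3.93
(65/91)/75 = 1/105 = 0.01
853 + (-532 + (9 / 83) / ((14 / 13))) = 373119 / 1162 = 321.10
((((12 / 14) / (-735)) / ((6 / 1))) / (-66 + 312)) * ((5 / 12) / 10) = -1 / 30376080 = -0.00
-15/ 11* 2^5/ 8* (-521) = 31260/ 11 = 2841.82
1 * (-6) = -6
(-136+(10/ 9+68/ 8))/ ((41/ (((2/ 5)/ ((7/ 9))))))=-1.59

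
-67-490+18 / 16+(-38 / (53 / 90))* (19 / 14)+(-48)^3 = -330146813 / 2968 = -111235.45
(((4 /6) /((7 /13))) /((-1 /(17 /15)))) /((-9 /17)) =7514 /2835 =2.65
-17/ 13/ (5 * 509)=-17/ 33085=-0.00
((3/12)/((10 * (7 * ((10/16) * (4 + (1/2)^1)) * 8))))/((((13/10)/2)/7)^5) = 76832000/3341637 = 22.99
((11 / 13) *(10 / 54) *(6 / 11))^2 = 100 / 13689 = 0.01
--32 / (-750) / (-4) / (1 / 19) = 76 / 375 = 0.20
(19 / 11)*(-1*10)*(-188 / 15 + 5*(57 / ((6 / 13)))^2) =-86923537 / 66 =-1317023.29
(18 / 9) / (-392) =-0.01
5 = 5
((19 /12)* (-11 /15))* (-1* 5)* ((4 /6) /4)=0.97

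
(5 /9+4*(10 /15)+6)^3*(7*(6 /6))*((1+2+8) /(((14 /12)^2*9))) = 25158628 /5103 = 4930.16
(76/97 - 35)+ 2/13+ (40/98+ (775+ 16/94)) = 2153423218/2904083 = 741.52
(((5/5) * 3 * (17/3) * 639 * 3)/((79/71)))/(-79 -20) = -257091/869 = -295.85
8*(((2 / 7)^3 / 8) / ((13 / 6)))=48 / 4459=0.01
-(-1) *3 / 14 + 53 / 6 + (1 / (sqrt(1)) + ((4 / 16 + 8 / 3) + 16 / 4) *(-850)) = -246503 / 42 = -5869.12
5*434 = 2170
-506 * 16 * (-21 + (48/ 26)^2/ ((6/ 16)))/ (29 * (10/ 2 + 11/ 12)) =195566976/ 347971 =562.02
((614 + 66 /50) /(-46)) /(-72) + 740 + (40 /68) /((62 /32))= 32311698841 /43635600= 740.49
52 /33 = 1.58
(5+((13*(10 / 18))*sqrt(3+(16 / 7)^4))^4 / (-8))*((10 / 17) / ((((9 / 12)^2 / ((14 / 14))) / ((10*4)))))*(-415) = 31355895308537993420000 / 5786897482233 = 5418429375.12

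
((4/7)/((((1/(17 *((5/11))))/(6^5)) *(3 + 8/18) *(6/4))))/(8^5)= 61965/305536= 0.20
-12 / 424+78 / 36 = 340 / 159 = 2.14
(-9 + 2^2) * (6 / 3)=-10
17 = 17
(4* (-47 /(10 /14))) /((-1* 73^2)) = 1316 /26645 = 0.05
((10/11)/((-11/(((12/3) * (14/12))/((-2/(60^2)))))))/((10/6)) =50400/121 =416.53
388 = 388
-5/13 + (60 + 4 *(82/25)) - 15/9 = 69292/975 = 71.07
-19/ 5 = -3.80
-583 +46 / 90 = -26212 / 45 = -582.49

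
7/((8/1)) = 7/8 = 0.88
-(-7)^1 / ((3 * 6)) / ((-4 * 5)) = -7 / 360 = -0.02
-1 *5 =-5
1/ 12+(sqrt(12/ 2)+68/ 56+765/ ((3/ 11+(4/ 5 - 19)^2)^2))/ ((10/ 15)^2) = 1976542395619/ 698144122704+9 * sqrt(6)/ 4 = 8.34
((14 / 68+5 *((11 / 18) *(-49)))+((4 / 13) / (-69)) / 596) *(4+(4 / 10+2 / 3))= -77455303252 / 102244545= -757.55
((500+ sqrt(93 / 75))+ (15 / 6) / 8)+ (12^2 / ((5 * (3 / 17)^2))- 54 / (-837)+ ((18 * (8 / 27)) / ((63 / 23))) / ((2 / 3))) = sqrt(31) / 5+ 223125977 / 156240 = 1429.21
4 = 4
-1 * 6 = -6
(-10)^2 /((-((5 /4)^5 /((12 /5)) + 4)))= -1228800 /64777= -18.97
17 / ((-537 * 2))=-17 / 1074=-0.02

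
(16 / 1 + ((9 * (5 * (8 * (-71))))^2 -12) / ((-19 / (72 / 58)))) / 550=-11759640176 / 151525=-77608.58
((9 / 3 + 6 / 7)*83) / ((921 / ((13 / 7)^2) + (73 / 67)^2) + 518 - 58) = 1700114481 / 3867216794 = 0.44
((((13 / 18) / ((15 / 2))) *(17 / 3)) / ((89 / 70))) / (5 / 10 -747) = -6188 / 10763037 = -0.00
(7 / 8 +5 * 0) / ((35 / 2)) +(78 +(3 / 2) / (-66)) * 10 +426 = 265281 / 220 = 1205.82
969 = 969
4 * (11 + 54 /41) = 2020 /41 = 49.27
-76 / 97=-0.78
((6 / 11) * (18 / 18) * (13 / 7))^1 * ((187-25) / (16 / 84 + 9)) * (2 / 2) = 17.86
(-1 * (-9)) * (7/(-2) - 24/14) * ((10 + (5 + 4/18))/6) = -10001/84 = -119.06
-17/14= -1.21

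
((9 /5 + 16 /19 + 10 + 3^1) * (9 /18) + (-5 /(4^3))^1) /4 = 47077 /24320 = 1.94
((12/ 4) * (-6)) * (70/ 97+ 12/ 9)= -3588/ 97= -36.99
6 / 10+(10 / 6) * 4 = 109 / 15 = 7.27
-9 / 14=-0.64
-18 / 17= -1.06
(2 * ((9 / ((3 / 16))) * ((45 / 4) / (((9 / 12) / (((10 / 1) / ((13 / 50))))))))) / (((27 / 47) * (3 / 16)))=60160000 / 117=514188.03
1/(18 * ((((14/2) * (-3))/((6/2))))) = -1/126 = -0.01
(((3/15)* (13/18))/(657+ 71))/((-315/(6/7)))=-1/1852200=-0.00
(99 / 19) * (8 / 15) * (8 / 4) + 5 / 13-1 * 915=-909.06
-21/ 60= -7/ 20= -0.35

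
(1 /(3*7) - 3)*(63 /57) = -62 /19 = -3.26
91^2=8281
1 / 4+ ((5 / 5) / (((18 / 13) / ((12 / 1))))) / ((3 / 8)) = 841 / 36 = 23.36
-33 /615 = -11 /205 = -0.05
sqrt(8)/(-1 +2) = 2 * sqrt(2) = 2.83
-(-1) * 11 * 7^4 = 26411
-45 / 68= -0.66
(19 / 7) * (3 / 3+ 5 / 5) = 38 / 7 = 5.43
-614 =-614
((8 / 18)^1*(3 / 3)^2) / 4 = 1 / 9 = 0.11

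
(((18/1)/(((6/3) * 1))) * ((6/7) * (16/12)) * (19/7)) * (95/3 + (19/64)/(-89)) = 883.99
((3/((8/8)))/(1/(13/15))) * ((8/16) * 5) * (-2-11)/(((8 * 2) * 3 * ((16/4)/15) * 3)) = -2.20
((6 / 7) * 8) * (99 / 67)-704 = -325424 / 469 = -693.87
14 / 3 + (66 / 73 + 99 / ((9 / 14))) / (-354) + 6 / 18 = 58951 / 12921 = 4.56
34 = 34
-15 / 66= -5 / 22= -0.23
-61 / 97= -0.63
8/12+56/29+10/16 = 3.22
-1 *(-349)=349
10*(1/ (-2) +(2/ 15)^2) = -217/ 45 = -4.82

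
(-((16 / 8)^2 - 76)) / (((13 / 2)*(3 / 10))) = 480 / 13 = 36.92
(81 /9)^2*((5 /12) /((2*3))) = 45 /8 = 5.62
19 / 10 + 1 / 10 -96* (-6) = 578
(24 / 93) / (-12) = -2 / 93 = -0.02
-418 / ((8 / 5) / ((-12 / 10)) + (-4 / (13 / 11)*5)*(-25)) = -8151 / 8224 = -0.99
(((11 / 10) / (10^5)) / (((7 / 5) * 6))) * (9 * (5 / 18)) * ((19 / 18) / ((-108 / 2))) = -209 / 3265920000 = -0.00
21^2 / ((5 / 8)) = 3528 / 5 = 705.60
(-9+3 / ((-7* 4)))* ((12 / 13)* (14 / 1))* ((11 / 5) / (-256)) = 1683 / 1664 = 1.01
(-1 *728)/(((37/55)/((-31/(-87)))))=-1241240/3219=-385.60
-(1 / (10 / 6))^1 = -3 / 5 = -0.60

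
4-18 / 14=19 / 7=2.71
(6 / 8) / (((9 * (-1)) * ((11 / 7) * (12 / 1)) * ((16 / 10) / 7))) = -245 / 12672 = -0.02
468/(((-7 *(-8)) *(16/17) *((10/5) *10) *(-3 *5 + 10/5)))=-153/4480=-0.03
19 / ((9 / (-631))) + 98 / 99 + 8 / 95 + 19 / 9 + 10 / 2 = -12451523 / 9405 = -1323.93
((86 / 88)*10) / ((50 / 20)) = 43 / 11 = 3.91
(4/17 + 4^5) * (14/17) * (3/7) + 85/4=442453/1156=382.74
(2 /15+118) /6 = 886 /45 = 19.69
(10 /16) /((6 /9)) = 15 /16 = 0.94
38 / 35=1.09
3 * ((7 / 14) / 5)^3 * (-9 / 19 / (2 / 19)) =-27 / 2000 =-0.01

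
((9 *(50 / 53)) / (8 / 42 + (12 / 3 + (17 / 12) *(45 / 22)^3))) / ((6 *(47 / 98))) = 6574075200 / 36348599761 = 0.18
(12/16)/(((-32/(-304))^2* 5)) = 1083/80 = 13.54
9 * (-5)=-45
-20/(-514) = 0.04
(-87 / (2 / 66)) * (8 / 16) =-2871 / 2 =-1435.50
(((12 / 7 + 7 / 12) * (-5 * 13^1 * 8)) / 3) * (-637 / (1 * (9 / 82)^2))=15352169560 / 729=21059217.50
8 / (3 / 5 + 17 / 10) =80 / 23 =3.48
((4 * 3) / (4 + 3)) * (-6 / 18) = -4 / 7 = -0.57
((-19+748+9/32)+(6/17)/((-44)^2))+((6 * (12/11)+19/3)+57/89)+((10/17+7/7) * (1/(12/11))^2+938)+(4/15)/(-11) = 49271856727/29291680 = 1682.11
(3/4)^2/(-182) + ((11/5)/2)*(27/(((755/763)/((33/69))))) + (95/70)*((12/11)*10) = 81090711861/2781178400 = 29.16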